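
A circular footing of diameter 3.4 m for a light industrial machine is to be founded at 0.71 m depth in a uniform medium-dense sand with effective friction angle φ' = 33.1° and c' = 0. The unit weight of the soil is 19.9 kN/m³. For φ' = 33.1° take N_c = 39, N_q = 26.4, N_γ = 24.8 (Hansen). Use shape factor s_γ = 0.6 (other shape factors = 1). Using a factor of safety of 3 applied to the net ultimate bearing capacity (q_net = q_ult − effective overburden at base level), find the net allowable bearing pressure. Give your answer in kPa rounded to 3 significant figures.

q_all(net) ≈ 287 kPa

Overburden at base level: q = 19.9 × 0.71 = 14.129 kPa.
Surcharge term q·N_q = 14.129 × 26.4 = 373.01 kPa; self-weight term 0.5·γ·B·N_γ·s_γ = 0.5 × 19.9 × 3.4 × 24.8 × 0.6 = 503.39 kPa.
q_ult = 373.01 + 503.39 = 876.4 kPa.
Net ultimate: q_net = 876.4 − 14.129 = 862.27 kPa.
q_all(net) = 862.27 / 3 = 287.42 kPa.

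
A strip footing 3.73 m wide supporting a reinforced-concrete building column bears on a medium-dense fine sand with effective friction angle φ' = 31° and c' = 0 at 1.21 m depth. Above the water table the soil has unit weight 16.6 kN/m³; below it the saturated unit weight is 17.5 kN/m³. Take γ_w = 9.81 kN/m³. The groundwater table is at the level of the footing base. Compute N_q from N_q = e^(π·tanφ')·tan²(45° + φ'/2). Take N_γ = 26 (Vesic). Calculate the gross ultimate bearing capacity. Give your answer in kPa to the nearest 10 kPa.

q_ult ≈ 790 kPa

tan31° = 0.6009, so N_q = e^(π×0.6009)·tan²(60.5°) = 6.604 × 3.124 = 20.63.
Overburden at base level: q = 16.6 × 1.21 = 20.086 kPa.
Below the base the soil is submerged, so the ½γBN_γ term uses γ' = 17.5 − 9.81 = 7.69 kN/m³.
Surcharge term q·N_q = 20.086 × 20.631 = 414.39 kPa; self-weight term 0.5·γ·B·N_γ = 0.5 × 7.69 × 3.73 × 26 = 372.89 kPa.
q_ult = 414.39 + 372.89 = 787.28 kPa.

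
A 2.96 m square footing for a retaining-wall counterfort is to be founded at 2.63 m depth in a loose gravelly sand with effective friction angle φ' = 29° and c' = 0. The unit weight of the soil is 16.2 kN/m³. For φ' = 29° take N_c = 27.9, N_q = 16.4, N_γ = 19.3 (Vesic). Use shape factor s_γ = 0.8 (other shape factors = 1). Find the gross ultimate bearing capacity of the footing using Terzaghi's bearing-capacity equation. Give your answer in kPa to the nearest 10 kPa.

q_ult ≈ 1070 kPa

Effective surcharge at the founding depth q = γ·D_f = 16.2 × 2.63 = 42.606 kPa.
q_ult = q·N_q + 0.5·γ·B·N_γ·s_γ
     = 42.606 × 16.4 + 0.5 × 16.2 × 2.96 × 19.3 × 0.8
     = 698.74 + 370.19 = 1068.9 kPa.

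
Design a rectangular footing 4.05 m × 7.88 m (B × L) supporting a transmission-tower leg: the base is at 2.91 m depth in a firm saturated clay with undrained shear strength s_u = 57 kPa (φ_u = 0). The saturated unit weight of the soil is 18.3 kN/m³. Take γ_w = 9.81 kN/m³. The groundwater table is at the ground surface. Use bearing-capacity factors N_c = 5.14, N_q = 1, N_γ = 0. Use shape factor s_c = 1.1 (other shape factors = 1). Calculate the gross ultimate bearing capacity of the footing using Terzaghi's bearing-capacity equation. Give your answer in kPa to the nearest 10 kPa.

Water table at ground surface, so effective unit weight γ' = 18.3 − 9.81 = 8.49 kN/m³ is used throughout; overburden q = 8.49 × 2.91 = 24.706 kPa.
Cohesion term c·N_c·s_c = 57 × 5.14 × 1.1 = 322.28 kPa; surcharge term q·N_q = 24.706 × 1 = 24.706 kPa.
q_ult = 322.28 + 24.706 = 346.98 kPa.

q_ult ≈ 350 kPa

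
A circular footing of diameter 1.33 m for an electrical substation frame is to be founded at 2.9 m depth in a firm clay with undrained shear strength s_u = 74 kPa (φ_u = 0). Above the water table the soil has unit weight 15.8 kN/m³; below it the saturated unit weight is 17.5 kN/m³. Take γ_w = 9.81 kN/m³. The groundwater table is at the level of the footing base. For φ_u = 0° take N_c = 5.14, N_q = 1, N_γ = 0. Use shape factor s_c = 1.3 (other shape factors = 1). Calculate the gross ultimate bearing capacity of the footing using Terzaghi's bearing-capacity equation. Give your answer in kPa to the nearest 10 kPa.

q_ult ≈ 540 kPa

Effective surcharge at the founding depth q = γ·D_f = 15.8 × 2.9 = 45.82 kPa.
q_ult = c·N_c·s_c + q·N_q
     = 74 × 5.14 × 1.3 + 45.82 × 1
     = 494.47 + 45.82 = 540.29 kPa.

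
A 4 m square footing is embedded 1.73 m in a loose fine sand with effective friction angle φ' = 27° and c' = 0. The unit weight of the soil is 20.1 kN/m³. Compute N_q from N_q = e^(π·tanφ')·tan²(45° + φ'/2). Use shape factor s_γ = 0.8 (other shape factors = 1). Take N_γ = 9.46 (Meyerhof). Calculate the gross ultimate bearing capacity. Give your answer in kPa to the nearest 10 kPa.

tan27° = 0.5095, so N_q = e^(π×0.5095)·tan²(58.5°) = 4.957 × 2.663 = 13.2.
Overburden at base level: q = 20.1 × 1.73 = 34.773 kPa.
Surcharge term q·N_q = 34.773 × 13.199 = 458.97 kPa; self-weight term 0.5·γ·B·N_γ·s_γ = 0.5 × 20.1 × 4 × 9.46 × 0.8 = 304.23 kPa.
q_ult = 458.97 + 304.23 = 763.21 kPa.

q_ult ≈ 760 kPa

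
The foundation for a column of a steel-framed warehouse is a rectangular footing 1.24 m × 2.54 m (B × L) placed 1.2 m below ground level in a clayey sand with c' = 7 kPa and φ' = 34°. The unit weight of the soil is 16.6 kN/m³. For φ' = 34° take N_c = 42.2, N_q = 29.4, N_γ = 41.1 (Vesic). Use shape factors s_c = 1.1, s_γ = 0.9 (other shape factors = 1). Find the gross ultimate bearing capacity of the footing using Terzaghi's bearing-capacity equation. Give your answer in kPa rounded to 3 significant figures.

q = γ·D_f = 16.6 × 1.2 = 19.92 kPa.
c·N_c·s_c = 7 × 42.2 × 1.1 = 324.94 kPa
q·N_q = 19.92 × 29.4 = 585.65 kPa
0.5·γ·B·N_γ·s_γ = 0.5 × 16.6 × 1.24 × 41.1 × 0.9 = 380.7 kPa
q_ult = 324.94 + 585.65 + 380.7 = 1291.3 kPa.

q_ult ≈ 1290 kPa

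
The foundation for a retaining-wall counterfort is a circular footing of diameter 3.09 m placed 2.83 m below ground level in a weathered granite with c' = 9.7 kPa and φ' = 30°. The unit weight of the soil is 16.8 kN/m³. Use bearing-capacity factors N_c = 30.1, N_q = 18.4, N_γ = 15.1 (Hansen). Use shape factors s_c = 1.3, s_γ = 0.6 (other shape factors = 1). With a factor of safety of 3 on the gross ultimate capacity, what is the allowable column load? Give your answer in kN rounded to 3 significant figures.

Overburden at base level: q = 16.8 × 2.83 = 47.544 kPa.
Cohesion term c·N_c·s_c = 9.7 × 30.1 × 1.3 = 379.56 kPa; surcharge term q·N_q = 47.544 × 18.4 = 874.81 kPa; self-weight term 0.5·γ·B·N_γ·s_γ = 0.5 × 16.8 × 3.09 × 15.1 × 0.6 = 235.16 kPa.
q_ult = 379.56 + 874.81 + 235.16 = 1489.5 kPa.
Gross allowable pressure q_all = 1489.5 / 3 = 496.51 kPa.
Footing area = 7.4991 m², so allowable column load = 496.51 × 7.4991 = 3723.4 kN.

P_all ≈ 3720 kN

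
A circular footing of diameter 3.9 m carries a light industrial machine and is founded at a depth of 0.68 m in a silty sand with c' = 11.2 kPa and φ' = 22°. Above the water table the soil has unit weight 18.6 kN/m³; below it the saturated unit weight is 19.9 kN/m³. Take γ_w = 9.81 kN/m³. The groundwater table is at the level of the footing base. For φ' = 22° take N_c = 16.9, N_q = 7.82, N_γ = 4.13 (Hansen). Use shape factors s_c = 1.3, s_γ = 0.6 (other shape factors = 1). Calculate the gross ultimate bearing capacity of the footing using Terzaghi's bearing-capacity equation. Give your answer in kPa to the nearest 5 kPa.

q_ult ≈ 395 kPa

Overburden at base level: q = 18.6 × 0.68 = 12.648 kPa.
Below the base the soil is submerged, so the ½γBN_γ term uses γ' = 19.9 − 9.81 = 10.09 kN/m³.
Cohesion term c·N_c·s_c = 11.2 × 16.9 × 1.3 = 246.06 kPa; surcharge term q·N_q = 12.648 × 7.82 = 98.907 kPa; self-weight term 0.5·γ·B·N_γ·s_γ = 0.5 × 10.09 × 3.9 × 4.13 × 0.6 = 48.756 kPa.
q_ult = 246.06 + 98.907 + 48.756 = 393.73 kPa.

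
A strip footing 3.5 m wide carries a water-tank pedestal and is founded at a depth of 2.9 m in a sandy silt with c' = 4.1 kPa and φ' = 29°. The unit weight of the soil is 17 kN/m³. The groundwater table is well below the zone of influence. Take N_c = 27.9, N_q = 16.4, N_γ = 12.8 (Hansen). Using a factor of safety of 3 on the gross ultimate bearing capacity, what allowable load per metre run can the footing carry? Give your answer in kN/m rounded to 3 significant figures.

Overburden at base level: q = 17 × 2.9 = 49.3 kPa.
Cohesion term c·N_c = 4.1 × 27.9 = 114.39 kPa; surcharge term q·N_q = 49.3 × 16.4 = 808.52 kPa; self-weight term 0.5·γ·B·N_γ = 0.5 × 17 × 3.5 × 12.8 = 380.8 kPa.
q_ult = 114.39 + 808.52 + 380.8 = 1303.7 kPa.
Gross allowable pressure q_all = 1303.7 / 3 = 434.57 kPa.
Allowable wall load = q_all × B = 434.57 × 3.5 = 1521 kN per metre run.

≈ 1520 kN/m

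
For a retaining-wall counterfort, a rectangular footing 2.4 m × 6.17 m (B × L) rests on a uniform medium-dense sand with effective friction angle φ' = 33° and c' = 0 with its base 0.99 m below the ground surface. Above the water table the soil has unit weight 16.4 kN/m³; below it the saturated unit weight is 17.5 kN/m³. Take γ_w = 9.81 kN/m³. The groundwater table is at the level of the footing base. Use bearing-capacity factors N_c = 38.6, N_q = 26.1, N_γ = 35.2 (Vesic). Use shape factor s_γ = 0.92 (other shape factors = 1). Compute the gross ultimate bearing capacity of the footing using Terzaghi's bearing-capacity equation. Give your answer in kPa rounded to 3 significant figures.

q_ult ≈ 723 kPa

Overburden at base level: q = 16.4 × 0.99 = 16.236 kPa.
Below the base the soil is submerged, so the ½γBN_γ term uses γ' = 17.5 − 9.81 = 7.69 kN/m³.
Surcharge term q·N_q = 16.236 × 26.1 = 423.76 kPa; self-weight term 0.5·γ·B·N_γ·s_γ = 0.5 × 7.69 × 2.4 × 35.2 × 0.92 = 298.84 kPa.
q_ult = 423.76 + 298.84 = 722.6 kPa.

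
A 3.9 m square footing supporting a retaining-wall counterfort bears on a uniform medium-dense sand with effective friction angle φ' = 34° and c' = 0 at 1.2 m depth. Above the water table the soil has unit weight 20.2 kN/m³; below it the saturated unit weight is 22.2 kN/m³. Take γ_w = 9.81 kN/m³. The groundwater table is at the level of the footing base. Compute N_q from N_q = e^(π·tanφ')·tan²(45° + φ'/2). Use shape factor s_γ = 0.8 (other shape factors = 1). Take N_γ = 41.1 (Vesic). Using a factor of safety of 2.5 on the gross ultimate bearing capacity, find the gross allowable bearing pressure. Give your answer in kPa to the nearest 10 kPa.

N_q = e^(π·tan34°)·tan²(62°) = 29.44.
Effective surcharge at the founding depth q = γ·D_f = 20.2 × 1.2 = 24.24 kPa.
The water table coincides with the base, so in the self-weight term γ → γ' = 12.39 kN/m³.
q_ult = q·N_q + 0.5·γ·B·N_γ·s_γ
     = 24.24 × 29.44 + 0.5 × 12.39 × 3.9 × 41.1 × 0.8
     = 713.62 + 794.4 = 1508 kPa.
q_all = 1508 / 2.5 = 603.21 kPa.

q_all ≈ 600 kPa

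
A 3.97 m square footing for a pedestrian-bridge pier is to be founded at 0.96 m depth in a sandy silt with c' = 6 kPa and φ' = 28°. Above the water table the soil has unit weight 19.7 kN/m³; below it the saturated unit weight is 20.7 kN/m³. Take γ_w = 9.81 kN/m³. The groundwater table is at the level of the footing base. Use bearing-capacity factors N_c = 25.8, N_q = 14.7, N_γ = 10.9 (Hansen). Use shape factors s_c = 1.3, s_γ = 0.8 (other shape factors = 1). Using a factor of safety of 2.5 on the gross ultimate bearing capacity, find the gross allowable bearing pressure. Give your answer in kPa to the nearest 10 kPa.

Overburden at base level: q = 19.7 × 0.96 = 18.912 kPa.
Below the base the soil is submerged, so the ½γBN_γ term uses γ' = 20.7 − 9.81 = 10.89 kN/m³.
Cohesion term c·N_c·s_c = 6 × 25.8 × 1.3 = 201.24 kPa; surcharge term q·N_q = 18.912 × 14.7 = 278.01 kPa; self-weight term 0.5·γ·B·N_γ·s_γ = 0.5 × 10.89 × 3.97 × 10.9 × 0.8 = 188.5 kPa.
q_ult = 201.24 + 278.01 + 188.5 = 667.74 kPa.
q_all = 667.74 / 2.5 = 267.1 kPa.

q_all ≈ 270 kPa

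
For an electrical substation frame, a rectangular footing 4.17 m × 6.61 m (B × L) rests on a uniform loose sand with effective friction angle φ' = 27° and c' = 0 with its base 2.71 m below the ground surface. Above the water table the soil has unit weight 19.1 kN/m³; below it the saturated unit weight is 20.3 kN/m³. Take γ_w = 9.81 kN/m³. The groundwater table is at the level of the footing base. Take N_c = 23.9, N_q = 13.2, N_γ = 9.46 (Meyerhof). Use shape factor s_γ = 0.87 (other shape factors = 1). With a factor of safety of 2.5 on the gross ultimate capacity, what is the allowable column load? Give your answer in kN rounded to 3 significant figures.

P_all ≈ 9520 kN

Effective surcharge at the founding depth q = γ·D_f = 19.1 × 2.71 = 51.761 kPa.
The water table coincides with the base, so in the self-weight term γ → γ' = 10.49 kN/m³.
q_ult = q·N_q + 0.5·γ·B·N_γ·s_γ
     = 51.761 × 13.2 + 0.5 × 10.49 × 4.17 × 9.46 × 0.87
     = 683.25 + 180.01 = 863.25 kPa.
Gross allowable pressure q_all = 863.25 / 2.5 = 345.3 kPa.
Footing area = 27.5637 m², so allowable column load = 345.3 × 27.5637 = 9517.8 kN.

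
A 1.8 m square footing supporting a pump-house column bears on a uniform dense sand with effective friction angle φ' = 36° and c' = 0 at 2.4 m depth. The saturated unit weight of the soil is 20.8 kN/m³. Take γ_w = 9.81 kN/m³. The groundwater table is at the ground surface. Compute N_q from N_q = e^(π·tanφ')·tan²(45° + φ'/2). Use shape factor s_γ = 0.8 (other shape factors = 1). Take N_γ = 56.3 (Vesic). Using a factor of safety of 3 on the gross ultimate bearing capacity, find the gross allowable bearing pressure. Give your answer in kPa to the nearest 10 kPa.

q_all ≈ 480 kPa

N_q = e^(π·tan36°)·tan²(63°) = 37.75.
γ' = 20.8 − 9.81 = 10.99 kN/m³ (submerged throughout). q = 10.99 × 2.4 = 26.376 kPa; the same γ' applies in the ½γBN_γ term.
q·N_q = 26.376 × 37.752 = 995.76 kPa
0.5·γ·B·N_γ·s_γ = 0.5 × 10.99 × 1.8 × 56.3 × 0.8 = 445.49 kPa
q_ult = 995.76 + 445.49 = 1441.3 kPa.
q_all = 1441.3 / 3 = 480.42 kPa.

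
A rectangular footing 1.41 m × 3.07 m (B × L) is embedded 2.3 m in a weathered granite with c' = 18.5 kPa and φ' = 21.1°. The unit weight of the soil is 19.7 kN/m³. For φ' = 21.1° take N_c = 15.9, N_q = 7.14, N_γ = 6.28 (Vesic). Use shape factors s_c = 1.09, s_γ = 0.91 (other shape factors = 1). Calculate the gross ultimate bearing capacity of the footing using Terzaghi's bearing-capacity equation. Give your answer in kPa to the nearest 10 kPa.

Overburden at base level: q = 19.7 × 2.3 = 45.31 kPa.
Cohesion term c·N_c·s_c = 18.5 × 15.9 × 1.09 = 320.62 kPa; surcharge term q·N_q = 45.31 × 7.14 = 323.51 kPa; self-weight term 0.5·γ·B·N_γ·s_γ = 0.5 × 19.7 × 1.41 × 6.28 × 0.91 = 79.37 kPa.
q_ult = 320.62 + 323.51 + 79.37 = 723.51 kPa.

q_ult ≈ 720 kPa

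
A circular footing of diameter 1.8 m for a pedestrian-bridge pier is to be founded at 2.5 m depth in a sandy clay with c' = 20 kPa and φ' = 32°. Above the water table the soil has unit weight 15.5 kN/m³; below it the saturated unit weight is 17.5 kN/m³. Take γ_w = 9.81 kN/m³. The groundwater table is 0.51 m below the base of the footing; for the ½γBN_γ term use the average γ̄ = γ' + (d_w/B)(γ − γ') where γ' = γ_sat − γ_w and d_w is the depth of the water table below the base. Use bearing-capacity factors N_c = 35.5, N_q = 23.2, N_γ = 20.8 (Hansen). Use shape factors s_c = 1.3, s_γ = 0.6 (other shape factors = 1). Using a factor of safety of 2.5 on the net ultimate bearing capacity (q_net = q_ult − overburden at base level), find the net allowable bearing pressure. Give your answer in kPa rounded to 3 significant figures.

q = γ·D_f = 15.5 × 2.5 = 38.75 kPa.
γ' = 7.69 kN/m³; averaging over the depth B below the base, γ̄ = γ' + (d_w/B)(γ − γ') = 9.9028 kN/m³.
c·N_c·s_c = 20 × 35.5 × 1.3 = 923 kPa
q·N_q = 38.75 × 23.2 = 899 kPa
0.5·γ·B·N_γ·s_γ = 0.5 × 9.9028 × 1.8 × 20.8 × 0.6 = 111.23 kPa
q_ult = 923 + 899 + 111.23 = 1933.2 kPa.
q_net = 1933.2 − 38.75 = 1894.5 kPa.
q_all(net) = 1894.5 / 2.5 = 757.79 kPa.

q_all(net) ≈ 758 kPa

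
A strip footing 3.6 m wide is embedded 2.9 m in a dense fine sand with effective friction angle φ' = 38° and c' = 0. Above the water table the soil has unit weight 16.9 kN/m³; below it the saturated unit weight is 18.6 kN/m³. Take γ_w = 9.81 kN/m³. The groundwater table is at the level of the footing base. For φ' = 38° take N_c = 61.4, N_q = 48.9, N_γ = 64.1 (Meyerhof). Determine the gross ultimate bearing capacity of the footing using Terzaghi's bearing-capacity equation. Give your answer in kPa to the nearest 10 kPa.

q_ult ≈ 3410 kPa

q = γ·D_f = 16.9 × 2.9 = 49.01 kPa.
For the ½γBN_γ term take γ' = 18.6 − 9.81 = 8.79 kN/m³ (soil below base is submerged).
q·N_q = 49.01 × 48.9 = 2396.6 kPa
0.5·γ·B·N_γ = 0.5 × 8.79 × 3.6 × 64.1 = 1014.2 kPa
q_ult = 2396.6 + 1014.2 = 3410.8 kPa.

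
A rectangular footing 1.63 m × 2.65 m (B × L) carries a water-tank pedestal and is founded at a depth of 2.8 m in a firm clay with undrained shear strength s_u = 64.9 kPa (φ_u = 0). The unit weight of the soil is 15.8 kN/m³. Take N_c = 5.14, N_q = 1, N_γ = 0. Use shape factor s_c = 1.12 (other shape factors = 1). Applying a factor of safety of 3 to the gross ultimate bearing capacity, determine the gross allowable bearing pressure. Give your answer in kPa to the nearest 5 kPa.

q = γ·D_f = 15.8 × 2.8 = 44.24 kPa.
c·N_c·s_c = 64.9 × 5.14 × 1.12 = 373.62 kPa
q·N_q = 44.24 × 1 = 44.24 kPa
q_ult = 373.62 + 44.24 = 417.86 kPa.
q_all = q_ult / FS = 417.86 / 3 = 139.29 kPa.

q_all ≈ 140 kPa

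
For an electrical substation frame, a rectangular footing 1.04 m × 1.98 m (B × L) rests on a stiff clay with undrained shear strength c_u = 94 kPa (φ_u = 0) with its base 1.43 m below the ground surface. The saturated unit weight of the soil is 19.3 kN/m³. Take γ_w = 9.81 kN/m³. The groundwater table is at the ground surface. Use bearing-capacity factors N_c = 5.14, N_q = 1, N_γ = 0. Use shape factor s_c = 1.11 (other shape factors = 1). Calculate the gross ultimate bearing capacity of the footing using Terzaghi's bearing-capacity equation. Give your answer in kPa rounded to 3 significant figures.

q_ult ≈ 550 kPa

Water table at ground surface, so effective unit weight γ' = 19.3 − 9.81 = 9.49 kN/m³ is used throughout; overburden q = 9.49 × 1.43 = 13.571 kPa.
Cohesion term c·N_c·s_c = 94 × 5.14 × 1.11 = 536.31 kPa; surcharge term q·N_q = 13.571 × 1 = 13.571 kPa.
q_ult = 536.31 + 13.571 = 549.88 kPa.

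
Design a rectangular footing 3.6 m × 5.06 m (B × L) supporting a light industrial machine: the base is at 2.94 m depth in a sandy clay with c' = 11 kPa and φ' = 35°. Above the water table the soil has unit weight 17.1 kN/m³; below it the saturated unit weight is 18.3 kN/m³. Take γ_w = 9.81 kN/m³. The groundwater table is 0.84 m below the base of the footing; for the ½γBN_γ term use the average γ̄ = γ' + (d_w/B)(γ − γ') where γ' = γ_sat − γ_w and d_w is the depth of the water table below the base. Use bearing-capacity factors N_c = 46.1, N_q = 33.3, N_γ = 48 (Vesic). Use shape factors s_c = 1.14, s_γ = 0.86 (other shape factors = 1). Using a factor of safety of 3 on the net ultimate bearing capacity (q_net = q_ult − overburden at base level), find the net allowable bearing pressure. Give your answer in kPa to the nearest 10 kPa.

q_all(net) ≈ 990 kPa

Effective surcharge at the founding depth q = γ·D_f = 17.1 × 2.94 = 50.274 kPa.
With d_w = 0.84 m < B, γ̄ = 8.49 + (0.84/3.6) × (17.1 − 8.49) = 10.499 kN/m³.
q_ult = c·N_c·s_c + q·N_q + 0.5·γ·B·N_γ·s_γ
     = 11 × 46.1 × 1.14 + 50.274 × 33.3 + 0.5 × 10.499 × 3.6 × 48 × 0.86
     = 578.09 + 1674.1 + 780.12 = 3032.3 kPa.
q_net = 3032.3 − 50.274 = 2982.1 kPa.
q_all(net) = 2982.1 / 3 = 994.02 kPa.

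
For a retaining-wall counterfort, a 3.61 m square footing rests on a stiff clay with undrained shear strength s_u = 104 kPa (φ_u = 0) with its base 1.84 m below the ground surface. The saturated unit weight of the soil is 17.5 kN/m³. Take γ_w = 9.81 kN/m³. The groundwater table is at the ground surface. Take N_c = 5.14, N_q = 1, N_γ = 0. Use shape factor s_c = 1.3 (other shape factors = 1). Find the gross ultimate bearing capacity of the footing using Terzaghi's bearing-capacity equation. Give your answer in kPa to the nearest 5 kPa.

γ' = 17.5 − 9.81 = 7.69 kN/m³ (submerged throughout). q = 7.69 × 1.84 = 14.15 kPa.
c·N_c·s_c = 104 × 5.14 × 1.3 = 694.93 kPa
q·N_q = 14.15 × 1 = 14.15 kPa
q_ult = 694.93 + 14.15 = 709.08 kPa.

q_ult ≈ 710 kPa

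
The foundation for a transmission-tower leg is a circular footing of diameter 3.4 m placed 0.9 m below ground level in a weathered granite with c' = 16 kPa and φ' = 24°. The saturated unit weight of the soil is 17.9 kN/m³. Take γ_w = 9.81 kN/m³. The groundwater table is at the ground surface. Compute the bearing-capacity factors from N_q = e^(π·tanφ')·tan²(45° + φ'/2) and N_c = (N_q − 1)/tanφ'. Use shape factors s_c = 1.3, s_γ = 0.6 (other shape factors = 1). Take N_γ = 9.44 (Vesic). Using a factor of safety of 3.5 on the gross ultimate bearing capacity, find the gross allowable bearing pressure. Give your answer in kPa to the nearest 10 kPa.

q_all ≈ 160 kPa

N_q = e^(π·tan24°)·tan²(57°) = 9.6; N_c = (N_q − 1)/tanφ' = 19.32.
With the water table at the surface the whole profile is submerged: γ' = 17.9 − 9.81 = 8.09 kN/m³, so q = γ'·D_f = 7.281 kPa; the same γ' applies in the ½γBN_γ term.
q_ult = c·N_c·s_c + q·N_q + 0.5·γ·B·N_γ·s_γ
     = 16 × 19.324 × 1.3 + 7.281 × 9.6034 + 0.5 × 8.09 × 3.4 × 9.44 × 0.6
     = 401.93 + 69.922 + 77.897 = 549.75 kPa.
q_all = 549.75 / 3.5 = 157.07 kPa.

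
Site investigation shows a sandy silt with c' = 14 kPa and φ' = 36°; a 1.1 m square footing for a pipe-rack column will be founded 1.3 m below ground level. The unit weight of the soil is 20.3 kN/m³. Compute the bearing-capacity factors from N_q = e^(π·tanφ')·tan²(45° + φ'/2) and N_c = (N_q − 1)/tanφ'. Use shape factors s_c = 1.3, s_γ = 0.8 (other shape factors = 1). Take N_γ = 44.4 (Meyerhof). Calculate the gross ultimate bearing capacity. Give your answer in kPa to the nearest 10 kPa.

q_ult ≈ 2310 kPa

tan36° = 0.7265, so N_q = e^(π×0.7265)·tan²(63°) = 9.801 × 3.852 = 37.75.
N_c = (37.75 − 1)/tan36° = 50.59.
Effective surcharge at the founding depth q = γ·D_f = 20.3 × 1.3 = 26.39 kPa.
q_ult = c·N_c·s_c + q·N_q + 0.5·γ·B·N_γ·s_γ
     = 14 × 50.585 × 1.3 + 26.39 × 37.752 + 0.5 × 20.3 × 1.1 × 44.4 × 0.8
     = 920.66 + 996.29 + 396.58 = 2313.5 kPa.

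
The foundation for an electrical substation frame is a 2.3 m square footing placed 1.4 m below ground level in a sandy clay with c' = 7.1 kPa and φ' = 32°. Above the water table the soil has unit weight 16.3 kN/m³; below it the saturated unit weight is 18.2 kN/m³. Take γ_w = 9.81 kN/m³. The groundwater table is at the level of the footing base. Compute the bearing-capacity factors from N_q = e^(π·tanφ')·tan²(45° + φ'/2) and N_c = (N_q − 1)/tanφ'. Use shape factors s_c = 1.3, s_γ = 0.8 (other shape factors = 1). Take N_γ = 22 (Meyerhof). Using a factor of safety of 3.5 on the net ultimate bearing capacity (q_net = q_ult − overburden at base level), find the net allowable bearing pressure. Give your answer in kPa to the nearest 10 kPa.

q_all(net) ≈ 290 kPa

N_q = e^(π·tan32°)·tan²(61°) = 23.18; N_c = (N_q − 1)/tanφ' = 35.49.
Effective surcharge at the founding depth q = γ·D_f = 16.3 × 1.4 = 22.82 kPa.
The water table coincides with the base, so in the self-weight term γ → γ' = 8.39 kN/m³.
q_ult = c·N_c·s_c + q·N_q + 0.5·γ·B·N_γ·s_γ
     = 7.1 × 35.49 × 1.3 + 22.82 × 23.177 + 0.5 × 8.39 × 2.3 × 22 × 0.8
     = 327.58 + 528.89 + 169.81 = 1026.3 kPa.
q_net = 1026.3 − 22.82 = 1003.5 kPa.
q_all(net) = 1003.5 / 3.5 = 286.7 kPa.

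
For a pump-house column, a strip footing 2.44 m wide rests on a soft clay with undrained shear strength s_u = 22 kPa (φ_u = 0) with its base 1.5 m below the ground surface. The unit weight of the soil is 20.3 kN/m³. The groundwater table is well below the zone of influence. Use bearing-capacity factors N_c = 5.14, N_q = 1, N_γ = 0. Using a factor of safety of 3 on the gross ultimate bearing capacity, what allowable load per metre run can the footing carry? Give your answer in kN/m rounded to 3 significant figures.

≈ 117 kN/m

q = γ·D_f = 20.3 × 1.5 = 30.45 kPa.
c·N_c = 22 × 5.14 = 113.08 kPa
q·N_q = 30.45 × 1 = 30.45 kPa
q_ult = 113.08 + 30.45 = 143.53 kPa.
Gross allowable pressure q_all = 143.53 / 3 = 47.843 kPa.
Allowable wall load = q_all × B = 47.843 × 2.44 = 116.74 kN per metre run.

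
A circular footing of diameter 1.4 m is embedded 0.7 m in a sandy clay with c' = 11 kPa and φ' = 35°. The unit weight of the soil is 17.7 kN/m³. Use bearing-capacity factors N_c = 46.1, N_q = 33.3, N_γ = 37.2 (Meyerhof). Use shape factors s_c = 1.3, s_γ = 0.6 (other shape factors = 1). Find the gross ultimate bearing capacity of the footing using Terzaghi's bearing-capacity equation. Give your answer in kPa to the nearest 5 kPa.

q_ult ≈ 1350 kPa

Overburden at base level: q = 17.7 × 0.7 = 12.39 kPa.
Cohesion term c·N_c·s_c = 11 × 46.1 × 1.3 = 659.23 kPa; surcharge term q·N_q = 12.39 × 33.3 = 412.59 kPa; self-weight term 0.5·γ·B·N_γ·s_γ = 0.5 × 17.7 × 1.4 × 37.2 × 0.6 = 276.54 kPa.
q_ult = 659.23 + 412.59 + 276.54 = 1348.4 kPa.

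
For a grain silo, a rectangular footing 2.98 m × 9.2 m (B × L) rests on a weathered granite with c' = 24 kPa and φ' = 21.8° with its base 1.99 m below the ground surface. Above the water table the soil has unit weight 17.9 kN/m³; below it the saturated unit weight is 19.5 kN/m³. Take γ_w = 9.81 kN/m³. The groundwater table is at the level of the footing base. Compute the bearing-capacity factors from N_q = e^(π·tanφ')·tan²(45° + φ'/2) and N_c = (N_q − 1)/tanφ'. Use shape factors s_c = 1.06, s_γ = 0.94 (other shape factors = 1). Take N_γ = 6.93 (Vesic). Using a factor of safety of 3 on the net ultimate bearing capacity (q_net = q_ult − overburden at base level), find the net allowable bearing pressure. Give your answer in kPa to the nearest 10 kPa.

N_q = e^(π·tan21.8°)·tan²(55.9°) = 7.66; N_c = (N_q − 1)/tanφ' = 16.66.
Overburden at base level: q = 17.9 × 1.99 = 35.621 kPa.
Below the base the soil is submerged, so the ½γBN_γ term uses γ' = 19.5 − 9.81 = 9.69 kN/m³.
Cohesion term c·N_c·s_c = 24 × 16.662 × 1.06 = 423.88 kPa; surcharge term q·N_q = 35.621 × 7.6642 = 273.01 kPa; self-weight term 0.5·γ·B·N_γ·s_γ = 0.5 × 9.69 × 2.98 × 6.93 × 0.94 = 94.053 kPa.
q_ult = 423.88 + 273.01 + 94.053 = 790.94 kPa.
q_net = 790.94 − 35.621 = 755.32 kPa.
q_all(net) = 755.32 / 3 = 251.77 kPa.

q_all(net) ≈ 250 kPa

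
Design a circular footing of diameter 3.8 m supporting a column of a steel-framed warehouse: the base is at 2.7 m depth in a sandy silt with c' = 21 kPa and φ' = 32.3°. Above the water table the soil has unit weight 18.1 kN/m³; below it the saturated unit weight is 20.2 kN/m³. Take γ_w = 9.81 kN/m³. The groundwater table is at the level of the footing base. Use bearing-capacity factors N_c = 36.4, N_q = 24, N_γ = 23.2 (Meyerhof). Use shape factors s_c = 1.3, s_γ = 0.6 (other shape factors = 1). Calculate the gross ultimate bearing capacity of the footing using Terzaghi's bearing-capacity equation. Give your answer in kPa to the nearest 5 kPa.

q_ult ≈ 2440 kPa

q = γ·D_f = 18.1 × 2.7 = 48.87 kPa.
For the ½γBN_γ term take γ' = 20.2 − 9.81 = 10.39 kN/m³ (soil below base is submerged).
c·N_c·s_c = 21 × 36.4 × 1.3 = 993.72 kPa
q·N_q = 48.87 × 24 = 1172.9 kPa
0.5·γ·B·N_γ·s_γ = 0.5 × 10.39 × 3.8 × 23.2 × 0.6 = 274.79 kPa
q_ult = 993.72 + 1172.9 + 274.79 = 2441.4 kPa.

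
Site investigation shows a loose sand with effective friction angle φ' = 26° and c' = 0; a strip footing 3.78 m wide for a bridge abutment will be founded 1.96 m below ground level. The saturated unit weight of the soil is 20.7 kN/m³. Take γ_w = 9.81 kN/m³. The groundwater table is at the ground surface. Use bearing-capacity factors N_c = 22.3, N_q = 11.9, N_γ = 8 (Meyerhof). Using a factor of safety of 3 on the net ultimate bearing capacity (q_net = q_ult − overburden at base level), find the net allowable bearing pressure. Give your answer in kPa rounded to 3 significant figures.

q_all(net) ≈ 132 kPa

Water table at ground surface, so effective unit weight γ' = 20.7 − 9.81 = 10.89 kN/m³ is used throughout; overburden q = 10.89 × 1.96 = 21.344 kPa; the same γ' applies in the ½γBN_γ term.
Surcharge term q·N_q = 21.344 × 11.9 = 254 kPa; self-weight term 0.5·γ·B·N_γ = 0.5 × 10.89 × 3.78 × 8 = 164.66 kPa.
q_ult = 254 + 164.66 = 418.66 kPa.
q_net = 418.66 − 21.344 = 397.31 kPa.
q_all(net) = 397.31 / 3 = 132.44 kPa.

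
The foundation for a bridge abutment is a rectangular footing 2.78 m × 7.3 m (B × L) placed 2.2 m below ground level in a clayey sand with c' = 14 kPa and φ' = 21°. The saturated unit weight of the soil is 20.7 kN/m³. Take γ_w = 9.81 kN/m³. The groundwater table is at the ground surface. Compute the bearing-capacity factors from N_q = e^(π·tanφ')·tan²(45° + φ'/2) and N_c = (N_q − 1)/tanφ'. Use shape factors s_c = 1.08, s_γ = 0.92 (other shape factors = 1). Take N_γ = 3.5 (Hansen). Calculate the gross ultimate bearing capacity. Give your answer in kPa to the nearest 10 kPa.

q_ult ≈ 460 kPa

tan21° = 0.3839, so N_q = e^(π×0.3839)·tan²(55.5°) = 3.34 × 2.117 = 7.07.
N_c = (7.07 − 1)/tan21° = 15.81.
γ' = 20.7 − 9.81 = 10.89 kN/m³ (submerged throughout). q = 10.89 × 2.2 = 23.958 kPa; the same γ' applies in the ½γBN_γ term.
c·N_c·s_c = 14 × 15.815 × 1.08 = 239.12 kPa
q·N_q = 23.958 × 7.0708 = 169.4 kPa
0.5·γ·B·N_γ·s_γ = 0.5 × 10.89 × 2.78 × 3.5 × 0.92 = 48.741 kPa
q_ult = 239.12 + 169.4 + 48.741 = 457.26 kPa.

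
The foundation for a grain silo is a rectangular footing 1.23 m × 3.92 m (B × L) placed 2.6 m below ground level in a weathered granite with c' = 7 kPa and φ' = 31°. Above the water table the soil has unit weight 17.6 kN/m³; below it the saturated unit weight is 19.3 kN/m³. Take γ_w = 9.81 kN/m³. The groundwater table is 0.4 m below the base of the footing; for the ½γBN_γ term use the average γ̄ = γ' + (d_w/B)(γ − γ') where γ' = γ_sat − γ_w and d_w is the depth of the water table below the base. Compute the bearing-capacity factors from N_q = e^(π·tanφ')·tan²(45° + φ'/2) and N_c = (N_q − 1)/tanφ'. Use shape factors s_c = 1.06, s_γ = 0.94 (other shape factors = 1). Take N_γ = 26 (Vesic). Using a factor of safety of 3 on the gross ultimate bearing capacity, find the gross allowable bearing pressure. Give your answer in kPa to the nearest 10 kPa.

q_all ≈ 460 kPa

N_q = e^(π·tan31°)·tan²(60.5°) = 20.63; N_c = (N_q − 1)/tanφ' = 32.67.
q = γ·D_f = 17.6 × 2.6 = 45.76 kPa.
γ' = 9.49 kN/m³; averaging over the depth B below the base, γ̄ = γ' + (d_w/B)(γ − γ') = 12.127 kN/m³.
c·N_c·s_c = 7 × 32.671 × 1.06 = 242.42 kPa
q·N_q = 45.76 × 20.631 = 944.07 kPa
0.5·γ·B·N_γ·s_γ = 0.5 × 12.127 × 1.23 × 26 × 0.94 = 182.28 kPa
q_ult = 242.42 + 944.07 + 182.28 = 1368.8 kPa.
q_all = 1368.8 / 3 = 456.26 kPa.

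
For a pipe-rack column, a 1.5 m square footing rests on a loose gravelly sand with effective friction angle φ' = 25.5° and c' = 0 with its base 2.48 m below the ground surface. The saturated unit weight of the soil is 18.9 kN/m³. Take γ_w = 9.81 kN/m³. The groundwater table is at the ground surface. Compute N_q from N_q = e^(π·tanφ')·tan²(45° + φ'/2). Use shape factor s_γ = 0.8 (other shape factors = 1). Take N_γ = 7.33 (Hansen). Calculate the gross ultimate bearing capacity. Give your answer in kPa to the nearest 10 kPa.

tan25.5° = 0.477, so N_q = e^(π×0.477)·tan²(57.75°) = 4.475 × 2.512 = 11.24.
Water table at ground surface, so effective unit weight γ' = 18.9 − 9.81 = 9.09 kN/m³ is used throughout; overburden q = 9.09 × 2.48 = 22.543 kPa; the same γ' applies in the ½γBN_γ term.
Surcharge term q·N_q = 22.543 × 11.24 = 253.39 kPa; self-weight term 0.5·γ·B·N_γ·s_γ = 0.5 × 9.09 × 1.5 × 7.33 × 0.8 = 39.978 kPa.
q_ult = 253.39 + 39.978 = 293.37 kPa.

q_ult ≈ 290 kPa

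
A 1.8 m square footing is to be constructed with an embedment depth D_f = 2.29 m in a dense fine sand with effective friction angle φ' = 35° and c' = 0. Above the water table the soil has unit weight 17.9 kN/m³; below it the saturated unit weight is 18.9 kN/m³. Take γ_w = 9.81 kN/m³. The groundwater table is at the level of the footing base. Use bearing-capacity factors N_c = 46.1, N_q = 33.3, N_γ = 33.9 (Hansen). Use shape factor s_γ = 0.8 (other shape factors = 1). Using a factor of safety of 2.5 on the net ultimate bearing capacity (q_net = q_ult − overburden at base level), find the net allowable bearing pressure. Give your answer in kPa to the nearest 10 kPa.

q_all(net) ≈ 620 kPa

Effective surcharge at the founding depth q = γ·D_f = 17.9 × 2.29 = 40.991 kPa.
The water table coincides with the base, so in the self-weight term γ → γ' = 9.09 kN/m³.
q_ult = q·N_q + 0.5·γ·B·N_γ·s_γ
     = 40.991 × 33.3 + 0.5 × 9.09 × 1.8 × 33.9 × 0.8
     = 1365 + 221.87 = 1586.9 kPa.
q_net = 1586.9 − 40.991 = 1545.9 kPa.
q_all(net) = 1545.9 / 2.5 = 618.35 kPa.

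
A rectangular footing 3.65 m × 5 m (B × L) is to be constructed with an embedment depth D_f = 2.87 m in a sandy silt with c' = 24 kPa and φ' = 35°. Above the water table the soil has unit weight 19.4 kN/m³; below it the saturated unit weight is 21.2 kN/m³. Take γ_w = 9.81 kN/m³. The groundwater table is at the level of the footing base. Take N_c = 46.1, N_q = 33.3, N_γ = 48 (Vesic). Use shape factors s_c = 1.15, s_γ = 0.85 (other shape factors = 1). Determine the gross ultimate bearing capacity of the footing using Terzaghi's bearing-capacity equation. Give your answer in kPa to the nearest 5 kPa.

q = γ·D_f = 19.4 × 2.87 = 55.678 kPa.
For the ½γBN_γ term take γ' = 21.2 − 9.81 = 11.39 kN/m³ (soil below base is submerged).
c·N_c·s_c = 24 × 46.1 × 1.15 = 1272.4 kPa
q·N_q = 55.678 × 33.3 = 1854.1 kPa
0.5·γ·B·N_γ·s_γ = 0.5 × 11.39 × 3.65 × 48 × 0.85 = 848.1 kPa
q_ult = 1272.4 + 1854.1 + 848.1 = 3974.5 kPa.

q_ult ≈ 3975 kPa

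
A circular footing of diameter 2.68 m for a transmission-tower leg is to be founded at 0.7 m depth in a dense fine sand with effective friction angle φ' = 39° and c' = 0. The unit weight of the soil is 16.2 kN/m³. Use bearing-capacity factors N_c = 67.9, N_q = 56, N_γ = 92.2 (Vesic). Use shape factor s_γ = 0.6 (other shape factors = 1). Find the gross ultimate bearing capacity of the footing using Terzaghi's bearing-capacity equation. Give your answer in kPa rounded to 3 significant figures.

Overburden at base level: q = 16.2 × 0.7 = 11.34 kPa.
Surcharge term q·N_q = 11.34 × 56 = 635.04 kPa; self-weight term 0.5·γ·B·N_γ·s_γ = 0.5 × 16.2 × 2.68 × 92.2 × 0.6 = 1200.9 kPa.
q_ult = 635.04 + 1200.9 = 1835.9 kPa.

q_ult ≈ 1840 kPa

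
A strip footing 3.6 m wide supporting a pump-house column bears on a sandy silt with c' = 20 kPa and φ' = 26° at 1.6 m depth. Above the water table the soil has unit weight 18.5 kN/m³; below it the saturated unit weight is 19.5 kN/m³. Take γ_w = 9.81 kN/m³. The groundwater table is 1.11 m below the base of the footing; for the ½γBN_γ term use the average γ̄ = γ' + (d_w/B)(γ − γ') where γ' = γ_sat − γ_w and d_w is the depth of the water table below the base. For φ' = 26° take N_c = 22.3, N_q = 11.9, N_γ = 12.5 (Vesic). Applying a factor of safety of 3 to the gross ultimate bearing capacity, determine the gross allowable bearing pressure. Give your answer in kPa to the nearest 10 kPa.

q_all ≈ 360 kPa

q = γ·D_f = 18.5 × 1.6 = 29.6 kPa.
γ' = 9.69 kN/m³; averaging over the depth B below the base, γ̄ = γ' + (d_w/B)(γ − γ') = 12.406 kN/m³.
c·N_c = 20 × 22.3 = 446 kPa
q·N_q = 29.6 × 11.9 = 352.24 kPa
0.5·γ·B·N_γ = 0.5 × 12.406 × 3.6 × 12.5 = 279.14 kPa
q_ult = 446 + 352.24 + 279.14 = 1077.4 kPa.
q_all = q_ult / FS = 1077.4 / 3 = 359.13 kPa.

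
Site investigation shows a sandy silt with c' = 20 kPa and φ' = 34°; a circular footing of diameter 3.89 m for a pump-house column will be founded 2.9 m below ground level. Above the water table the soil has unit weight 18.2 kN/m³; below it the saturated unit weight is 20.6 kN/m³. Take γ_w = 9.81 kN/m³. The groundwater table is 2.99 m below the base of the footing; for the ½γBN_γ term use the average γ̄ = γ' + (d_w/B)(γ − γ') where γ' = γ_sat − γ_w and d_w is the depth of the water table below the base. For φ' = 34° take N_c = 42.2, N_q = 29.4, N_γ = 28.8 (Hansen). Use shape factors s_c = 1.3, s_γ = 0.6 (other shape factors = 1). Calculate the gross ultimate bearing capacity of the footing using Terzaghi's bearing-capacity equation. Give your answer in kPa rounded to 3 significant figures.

Effective surcharge at the founding depth q = γ·D_f = 18.2 × 2.9 = 52.78 kPa.
With d_w = 2.99 m < B, γ̄ = 10.79 + (2.99/3.89) × (18.2 − 10.79) = 16.486 kN/m³.
q_ult = c·N_c·s_c + q·N_q + 0.5·γ·B·N_γ·s_γ
     = 20 × 42.2 × 1.3 + 52.78 × 29.4 + 0.5 × 16.486 × 3.89 × 28.8 × 0.6
     = 1097.2 + 1551.7 + 554.07 = 3203 kPa.

q_ult ≈ 3200 kPa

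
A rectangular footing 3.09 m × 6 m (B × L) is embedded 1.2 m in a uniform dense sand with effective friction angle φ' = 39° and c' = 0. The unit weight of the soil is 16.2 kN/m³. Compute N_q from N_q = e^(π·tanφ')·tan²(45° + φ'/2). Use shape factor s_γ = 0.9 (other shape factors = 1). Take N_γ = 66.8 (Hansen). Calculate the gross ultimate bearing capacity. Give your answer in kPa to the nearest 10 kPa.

q_ult ≈ 2590 kPa

tan39° = 0.8098, so N_q = e^(π×0.8098)·tan²(64.5°) = 12.731 × 4.395 = 55.96.
Effective surcharge at the founding depth q = γ·D_f = 16.2 × 1.2 = 19.44 kPa.
q_ult = q·N_q + 0.5·γ·B·N_γ·s_γ
     = 19.44 × 55.957 + 0.5 × 16.2 × 3.09 × 66.8 × 0.9
     = 1087.8 + 1504.7 = 2592.6 kPa.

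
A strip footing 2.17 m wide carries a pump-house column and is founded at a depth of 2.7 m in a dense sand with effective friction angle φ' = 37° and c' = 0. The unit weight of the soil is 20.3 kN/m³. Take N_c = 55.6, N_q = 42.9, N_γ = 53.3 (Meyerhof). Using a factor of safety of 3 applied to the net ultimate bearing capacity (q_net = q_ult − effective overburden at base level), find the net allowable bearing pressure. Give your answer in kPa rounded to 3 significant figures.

q_all(net) ≈ 1160 kPa

Overburden at base level: q = 20.3 × 2.7 = 54.81 kPa.
Surcharge term q·N_q = 54.81 × 42.9 = 2351.3 kPa; self-weight term 0.5·γ·B·N_γ = 0.5 × 20.3 × 2.17 × 53.3 = 1174 kPa.
q_ult = 2351.3 + 1174 = 3525.3 kPa.
Net ultimate: q_net = 3525.3 − 54.81 = 3470.5 kPa.
q_all(net) = 3470.5 / 3 = 1156.8 kPa.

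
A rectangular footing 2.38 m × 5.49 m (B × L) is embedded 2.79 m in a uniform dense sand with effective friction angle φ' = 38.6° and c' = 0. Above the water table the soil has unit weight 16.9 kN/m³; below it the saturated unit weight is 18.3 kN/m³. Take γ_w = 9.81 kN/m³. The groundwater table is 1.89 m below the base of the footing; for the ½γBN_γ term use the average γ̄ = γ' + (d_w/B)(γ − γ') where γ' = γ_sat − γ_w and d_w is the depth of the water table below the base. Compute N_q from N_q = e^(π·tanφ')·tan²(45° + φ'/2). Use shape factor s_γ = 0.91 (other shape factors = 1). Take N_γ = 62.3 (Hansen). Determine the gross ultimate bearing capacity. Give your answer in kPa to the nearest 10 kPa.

q_ult ≈ 3520 kPa

tan38.6° = 0.7983, so N_q = e^(π×0.7983)·tan²(64.3°) = 12.279 × 4.317 = 53.01.
q = γ·D_f = 16.9 × 2.79 = 47.151 kPa.
γ' = 8.49 kN/m³; averaging over the depth B below the base, γ̄ = γ' + (d_w/B)(γ − γ') = 15.169 kN/m³.
q·N_q = 47.151 × 53.014 = 2499.7 kPa
0.5·γ·B·N_γ·s_γ = 0.5 × 15.169 × 2.38 × 62.3 × 0.91 = 1023.3 kPa
q_ult = 2499.7 + 1023.3 = 3523 kPa.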